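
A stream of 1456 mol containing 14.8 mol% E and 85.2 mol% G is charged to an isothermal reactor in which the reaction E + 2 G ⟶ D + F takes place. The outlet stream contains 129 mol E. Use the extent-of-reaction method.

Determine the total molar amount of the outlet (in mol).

1370 mol

For E: n = n₀ − 1ξ → 129 = 215.5 − 1ξ, giving ξ = 86.49 mol.
Outlet amounts (n = n₀ + ν ξ):
  E: 215.5 − 1(86.49) = 129
  G: 1241 − 2(86.49) = 1068
  D: 0 + 1(86.49) = 86.49
  F: 0 + 1(86.49) = 86.49
Total out = 129 + 1068 + 86.49 + 86.49 = 1370 mol.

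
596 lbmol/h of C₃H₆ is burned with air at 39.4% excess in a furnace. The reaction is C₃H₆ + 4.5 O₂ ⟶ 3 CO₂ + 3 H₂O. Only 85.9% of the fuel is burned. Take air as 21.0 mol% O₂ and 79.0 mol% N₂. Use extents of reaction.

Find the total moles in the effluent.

Stoichiometric O₂ = 4.5 × 596 = 2682 lbmol/h; O₂ fed = 2682 × 1.394 = 3739 lbmol/h.
N₂ fed = 3739 × 79/21 = 14060 lbmol/h.
Fuel reacted = 0.859 × 596 → ξ = 512 lbmol/h.
Outlet (n = n₀ + ν ξ):
  C₃H₆: 596 − 1(512) = 84.04
  O₂: 3739 − 4.5(512) = 1435
  N₂: 14060 (inert)
  CO₂: 0 + 3(512) = 1536
  H₂O: 0 + 3(512) = 1536
Total out = 84.04 + 1435 + 14060 + 1536 + 1536 = 18660 lbmol/h.

18700 lbmol/h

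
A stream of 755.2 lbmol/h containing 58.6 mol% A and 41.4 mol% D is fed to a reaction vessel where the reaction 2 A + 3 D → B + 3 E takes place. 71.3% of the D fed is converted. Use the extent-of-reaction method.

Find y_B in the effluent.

D reacted = 0.713 × 312.7 = 222.9 lbmol/h; ν_D = −3, so ξ = 222.9/3 = 74.31 lbmol/h.
Outlet amounts (n = n₀ + ν ξ):
  A: 442.5 − 2(74.31) = 293.9
  D: 312.7 − 3(74.31) = 89.73
  B: 0 + 1(74.31) = 74.31
  E: 0 + 3(74.31) = 222.9
Total out = 680.9 lbmol/h; y_B = 74.31 / 680.9 = 0.1091.

0.109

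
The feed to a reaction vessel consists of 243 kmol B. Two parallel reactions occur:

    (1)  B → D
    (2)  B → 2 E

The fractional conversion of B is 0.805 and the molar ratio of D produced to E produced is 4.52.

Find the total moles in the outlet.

Conversion of B: B consumed = 0.805 × 243 = 195.6 kmol = 1ξ₁ + 1ξ₂.
Selectivity: 1ξ₁ / (2ξ₂) = 4.52 → ξ₁ = 9.04 ξ₂.
Substitute: (1·9.04 + 1) ξ₂ = 195.6 → ξ₂ = 19.48 kmol, ξ₁ = 176.1 kmol.
Outlet amounts (n = n₀ + Σ ν·ξ):
  B: 243 − 1(176.1) − 1(19.48) = 47.38
  D: 0 + 1(176.1) = 176.1
  E: 0 + 2(19.48) = 38.97
Total out = 47.38 + 176.1 + 38.97 = 262.5 kmol.

262 kmol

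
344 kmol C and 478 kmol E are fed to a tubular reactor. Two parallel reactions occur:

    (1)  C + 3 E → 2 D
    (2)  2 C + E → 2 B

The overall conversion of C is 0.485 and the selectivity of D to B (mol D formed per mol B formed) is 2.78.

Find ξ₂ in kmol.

ξ₂ = 34.9 kmol

Conversion of C: C consumed = 0.485 × 344 = 166.8 kmol = 1ξ₁ + 2ξ₂.
Selectivity: 2ξ₁ / (2ξ₂) = 2.78 → ξ₁ = 2.78 ξ₂.
Substitute: (1·2.78 + 2) ξ₂ = 166.8 → ξ₂ = 34.9 kmol, ξ₁ = 97.03 kmol.
Outlet amounts (n = n₀ + Σ ν·ξ):
  C: 344 − 1(97.03) − 2(34.9) = 177.2
  E: 478 − 3(97.03) − 1(34.9) = 152
  D: 0 + 2(97.03) = 194.1
  B: 0 + 2(34.9) = 69.81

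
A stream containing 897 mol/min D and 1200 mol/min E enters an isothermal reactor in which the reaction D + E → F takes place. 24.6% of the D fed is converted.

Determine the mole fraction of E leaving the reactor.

0.522

D reacted = 0.246 × 897 = 220.7 mol/min; ν_D = −1, so ξ = 220.7/1 = 220.7 mol/min.
Outlet amounts (n = n₀ + ν ξ):
  D: 897 − 1(220.7) = 676.3
  E: 1200 − 1(220.7) = 979.3
  F: 0 + 1(220.7) = 220.7
Total out = 1876 mol/min; y_E = 979.3 / 1876 = 0.5219.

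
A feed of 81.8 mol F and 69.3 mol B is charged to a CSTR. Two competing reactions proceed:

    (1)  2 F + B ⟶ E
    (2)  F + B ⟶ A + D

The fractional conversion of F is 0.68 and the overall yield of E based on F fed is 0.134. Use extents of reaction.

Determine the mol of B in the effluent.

Yield of E: 1ξ₁ / 81.8 = 0.134 → ξ₁ = 10.96 mol.
Conversion of F: 2ξ₁ + 1ξ₂ = 0.68 × 81.8 = 55.62 → ξ₂ = 33.7 mol.
Outlet amounts (n = n₀ + Σ ν·ξ):
  F: 81.8 − 2(10.96) − 1(33.7) = 26.18
  B: 69.3 − 1(10.96) − 1(33.7) = 24.64
  E: 0 + 1(10.96) = 10.96
  A: 0 + 1(33.7) = 33.7
  D: 0 + 1(33.7) = 33.7

24.6 mol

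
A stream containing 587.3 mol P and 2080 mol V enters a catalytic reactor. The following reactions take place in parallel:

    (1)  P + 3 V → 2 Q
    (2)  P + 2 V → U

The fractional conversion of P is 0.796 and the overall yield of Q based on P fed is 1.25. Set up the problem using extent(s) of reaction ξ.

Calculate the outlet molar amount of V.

778 mol

Yield of Q: 2ξ₁ / 587.3 = 1.25 → ξ₁ = 367.1 mol.
Conversion of P: 1ξ₁ + 1ξ₂ = 0.796 × 587.3 = 467.5 → ξ₂ = 100.4 mol.
Outlet amounts (n = n₀ + Σ ν·ξ):
  P: 587.3 − 1(367.1) − 1(100.4) = 119.8
  V: 2080 − 3(367.1) − 2(100.4) = 778
  Q: 0 + 2(367.1) = 734.1
  U: 0 + 1(100.4) = 100.4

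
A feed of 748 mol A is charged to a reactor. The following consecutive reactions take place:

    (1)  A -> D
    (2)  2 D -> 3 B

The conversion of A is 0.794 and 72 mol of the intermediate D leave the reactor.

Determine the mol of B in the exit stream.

783 mol

Conversion of A: A consumed = 1ξ₁ = 0.794 × 748 → ξ₁ = 593.9 mol.
D balance: n_D = 0 + 1ξ₁ − 2ξ₂ = 72 → ξ₂ = (1·593.9 − 72)/2 = 261 mol.
Outlet amounts (n = n₀ + Σ ν·ξ):
  A: 748 − 1(593.9) = 154.1
  D: 0 + 1(593.9) − 2(261) = 72
  B: 0 + 3(261) = 782.9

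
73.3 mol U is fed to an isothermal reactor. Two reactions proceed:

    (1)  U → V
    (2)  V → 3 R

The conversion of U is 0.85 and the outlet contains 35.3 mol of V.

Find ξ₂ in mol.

ξ₂ = 27 mol

Conversion of U: U consumed = 1ξ₁ = 0.85 × 73.3 → ξ₁ = 62.3 mol.
V balance: n_V = 0 + 1ξ₁ − 1ξ₂ = 35.3 → ξ₂ = (1·62.3 − 35.3)/1 = 27 mol.
Outlet amounts (n = n₀ + Σ ν·ξ):
  U: 73.3 − 1(62.3) = 11
  V: 0 + 1(62.3) − 1(27) = 35.3
  R: 0 + 3(27) = 81.01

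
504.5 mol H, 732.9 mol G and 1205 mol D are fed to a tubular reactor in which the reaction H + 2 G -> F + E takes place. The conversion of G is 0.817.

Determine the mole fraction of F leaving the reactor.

G reacted = 0.817 × 732.9 = 598.8 mol; ν_G = −2, so ξ = 598.8/2 = 299.4 mol.
Outlet amounts (n = n₀ + ν ξ):
  H: 504.5 − 1(299.4) = 205.1
  G: 732.9 − 2(299.4) = 134.1
  F: 0 + 1(299.4) = 299.4
  E: 0 + 1(299.4) = 299.4
  D: 1205 (inert)
Total out = 2143 mol; y_F = 299.4 / 2143 = 0.1397.

0.14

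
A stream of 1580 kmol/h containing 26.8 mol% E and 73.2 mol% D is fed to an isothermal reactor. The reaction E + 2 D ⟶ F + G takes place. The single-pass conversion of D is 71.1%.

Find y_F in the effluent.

D reacted = 0.711 × 1157 = 822.3 kmol/h; ν_D = −2, so ξ = 822.3/2 = 411.2 kmol/h.
Outlet amounts (n = n₀ + ν ξ):
  E: 423.4 − 1(411.2) = 12.28
  D: 1157 − 2(411.2) = 334.2
  F: 0 + 1(411.2) = 411.2
  G: 0 + 1(411.2) = 411.2
Total out = 1169 kmol/h; y_F = 411.2 / 1169 = 0.3518.

0.352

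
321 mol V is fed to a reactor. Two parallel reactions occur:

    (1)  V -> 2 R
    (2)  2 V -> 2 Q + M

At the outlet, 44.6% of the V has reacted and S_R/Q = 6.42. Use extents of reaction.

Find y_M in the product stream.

Conversion of V: V consumed = 0.446 × 321 = 143.2 mol = 1ξ₁ + 2ξ₂.
Selectivity: 2ξ₁ / (2ξ₂) = 6.42 → ξ₁ = 6.42 ξ₂.
Substitute: (1·6.42 + 2) ξ₂ = 143.2 → ξ₂ = 17 mol, ξ₁ = 109.2 mol.
Outlet amounts (n = n₀ + Σ ν·ξ):
  V: 321 − 1(109.2) − 2(17) = 177.8
  R: 0 + 2(109.2) = 218.3
  Q: 0 + 2(17) = 34.01
  M: 0 + 1(17) = 17
Total out = 447.2 mol; y_M = 17 / 447.2 = 0.03802.

0.038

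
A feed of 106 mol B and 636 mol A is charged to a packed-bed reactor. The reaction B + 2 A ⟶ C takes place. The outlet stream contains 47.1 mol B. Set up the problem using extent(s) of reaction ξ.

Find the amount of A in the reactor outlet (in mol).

For B: n = n₀ − 1ξ → 47.1 = 106 − 1ξ, giving ξ = 58.9 mol.
Outlet amounts (n = n₀ + ν ξ):
  B: 106 − 1(58.9) = 47.1
  A: 636 − 2(58.9) = 518.2
  C: 0 + 1(58.9) = 58.9

518 mol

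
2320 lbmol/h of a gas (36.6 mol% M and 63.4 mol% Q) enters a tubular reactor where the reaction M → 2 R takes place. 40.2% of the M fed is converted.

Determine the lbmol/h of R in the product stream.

683 lbmol/h

M reacted = 0.402 × 849.1 = 341.3 lbmol/h; ν_M = −1, so ξ = 341.3/1 = 341.3 lbmol/h.
Outlet amounts (n = n₀ + ν ξ):
  M: 849.1 − 1(341.3) = 507.8
  R: 0 + 2(341.3) = 682.7
  Q: 1471 (inert)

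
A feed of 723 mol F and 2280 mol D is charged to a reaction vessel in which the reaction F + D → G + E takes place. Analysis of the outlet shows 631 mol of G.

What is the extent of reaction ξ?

For G: n = n₀ + 1ξ → 631 = 0 + 1ξ, giving ξ = 631 mol.
Outlet amounts (n = n₀ + ν ξ):
  F: 723 − 1(631) = 92
  D: 2280 − 1(631) = 1649
  G: 0 + 1(631) = 631
  E: 0 + 1(631) = 631

ξ = 631 mol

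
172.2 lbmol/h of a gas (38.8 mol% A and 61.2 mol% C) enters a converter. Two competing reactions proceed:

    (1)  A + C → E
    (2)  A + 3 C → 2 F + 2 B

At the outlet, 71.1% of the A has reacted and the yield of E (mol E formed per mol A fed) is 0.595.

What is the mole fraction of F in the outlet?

Yield of E: 1ξ₁ / 66.81 = 0.595 → ξ₁ = 39.75 lbmol/h.
Conversion of A: 1ξ₁ + 1ξ₂ = 0.711 × 66.81 = 47.5 → ξ₂ = 7.75 lbmol/h.
Outlet amounts (n = n₀ + Σ ν·ξ):
  A: 66.81 − 1(39.75) − 1(7.75) = 19.31
  C: 105.4 − 1(39.75) − 3(7.75) = 42.38
  E: 0 + 1(39.75) = 39.75
  F: 0 + 2(7.75) = 15.5
  B: 0 + 2(7.75) = 15.5
Total out = 132.4 lbmol/h; y_F = 15.5 / 132.4 = 0.117.

0.117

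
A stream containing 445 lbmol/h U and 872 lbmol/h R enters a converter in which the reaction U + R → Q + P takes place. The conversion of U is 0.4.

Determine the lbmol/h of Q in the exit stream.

U reacted = 0.4 × 445 = 178 lbmol/h; ν_U = −1, so ξ = 178/1 = 178 lbmol/h.
Outlet amounts (n = n₀ + ν ξ):
  U: 445 − 1(178) = 267
  R: 872 − 1(178) = 694
  Q: 0 + 1(178) = 178
  P: 0 + 1(178) = 178

178 lbmol/h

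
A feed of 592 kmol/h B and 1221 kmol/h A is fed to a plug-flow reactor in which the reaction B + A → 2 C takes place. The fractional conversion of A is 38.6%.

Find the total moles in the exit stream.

1810 kmol/h

A reacted = 0.386 × 1221 = 471.3 kmol/h; ν_A = −1, so ξ = 471.3/1 = 471.3 kmol/h.
Outlet amounts (n = n₀ + ν ξ):
  B: 592 − 1(471.3) = 120.7
  A: 1221 − 1(471.3) = 749.7
  C: 0 + 2(471.3) = 942.6
Total out = 120.7 + 749.7 + 942.6 = 1813 kmol/h.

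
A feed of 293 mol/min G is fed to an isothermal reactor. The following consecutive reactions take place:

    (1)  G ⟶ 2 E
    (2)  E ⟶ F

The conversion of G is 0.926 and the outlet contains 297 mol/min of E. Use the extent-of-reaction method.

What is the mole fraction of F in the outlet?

0.435

Conversion of G: G consumed = 1ξ₁ = 0.926 × 293 → ξ₁ = 271.3 mol/min.
E balance: n_E = 0 + 2ξ₁ − 1ξ₂ = 297 → ξ₂ = (2·271.3 − 297)/1 = 245.6 mol/min.
Outlet amounts (n = n₀ + Σ ν·ξ):
  G: 293 − 1(271.3) = 21.68
  E: 0 + 2(271.3) − 1(245.6) = 297
  F: 0 + 1(245.6) = 245.6
Total out = 564.3 mol/min; y_F = 245.6 / 564.3 = 0.4353.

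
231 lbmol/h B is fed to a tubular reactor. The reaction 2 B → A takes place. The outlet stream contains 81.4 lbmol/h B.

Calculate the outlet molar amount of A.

For B: n = n₀ − 2ξ → 81.4 = 231 − 2ξ, giving ξ = 74.8 lbmol/h.
Outlet amounts (n = n₀ + ν ξ):
  B: 231 − 2(74.8) = 81.4
  A: 0 + 1(74.8) = 74.8

74.8 lbmol/h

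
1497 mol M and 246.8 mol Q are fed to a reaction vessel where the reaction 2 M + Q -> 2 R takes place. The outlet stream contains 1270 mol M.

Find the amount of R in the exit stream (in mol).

For M: n = n₀ − 2ξ → 1270 = 1497 − 2ξ, giving ξ = 113.5 mol.
Outlet amounts (n = n₀ + ν ξ):
  M: 1497 − 2(113.5) = 1270
  Q: 246.8 − 1(113.5) = 133.3
  R: 0 + 2(113.5) = 227

227 mol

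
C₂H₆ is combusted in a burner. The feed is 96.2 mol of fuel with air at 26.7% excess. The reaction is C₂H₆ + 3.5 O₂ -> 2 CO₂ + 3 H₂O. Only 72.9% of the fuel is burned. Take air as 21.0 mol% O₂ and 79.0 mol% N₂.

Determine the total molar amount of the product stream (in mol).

2160 mol

Stoichiometric O₂ = 3.5 × 96.2 = 336.7 mol; O₂ fed = 336.7 × 1.267 = 426.6 mol.
N₂ fed = 426.6 × 79/21 = 1605 mol.
Fuel reacted = 0.729 × 96.2 → ξ = 70.13 mol.
Outlet (n = n₀ + ν ξ):
  C₂H₆: 96.2 − 1(70.13) = 26.07
  O₂: 426.6 − 3.5(70.13) = 181.1
  N₂: 1605 (inert)
  CO₂: 0 + 2(70.13) = 140.3
  H₂O: 0 + 3(70.13) = 210.4
Total out = 26.07 + 181.1 + 1605 + 140.3 + 210.4 = 2163 mol.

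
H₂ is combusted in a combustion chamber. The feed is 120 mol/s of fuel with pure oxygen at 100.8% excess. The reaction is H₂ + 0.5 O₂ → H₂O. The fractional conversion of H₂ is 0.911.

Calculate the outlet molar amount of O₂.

Stoichiometric O₂ = 0.5 × 120 = 60 mol/s; O₂ fed = 60 × 2.008 = 120.5 mol/s.
Fuel reacted = 0.911 × 120 → ξ = 109.3 mol/s.
Outlet (n = n₀ + ν ξ):
  H₂: 120 − 1(109.3) = 10.68
  O₂: 120.5 − 0.5(109.3) = 65.82
  H₂O: 0 + 1(109.3) = 109.3

65.8 mol/s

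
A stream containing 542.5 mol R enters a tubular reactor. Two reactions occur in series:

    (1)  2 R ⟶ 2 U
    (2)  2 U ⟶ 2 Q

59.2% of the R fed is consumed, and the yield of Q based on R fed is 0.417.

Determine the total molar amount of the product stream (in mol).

542 mol

Conversion of R: R consumed = 2ξ₁ = 0.592 × 542.5 → ξ₁ = 160.6 mol.
Yield of Q: 2ξ₂ / 542.5 = 0.417 → ξ₂ = 113.1 mol.
Outlet amounts (n = n₀ + Σ ν·ξ):
  R: 542.5 − 2(160.6) = 221.3
  U: 0 + 2(160.6) − 2(113.1) = 94.94
  Q: 0 + 2(113.1) = 226.2
Total out = 221.3 + 94.94 + 226.2 = 542.5 mol.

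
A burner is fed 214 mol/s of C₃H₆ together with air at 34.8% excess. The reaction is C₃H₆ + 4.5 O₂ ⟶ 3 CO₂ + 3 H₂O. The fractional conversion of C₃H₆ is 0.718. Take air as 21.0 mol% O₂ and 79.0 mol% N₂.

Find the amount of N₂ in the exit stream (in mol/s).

4880 mol/s

Stoichiometric O₂ = 4.5 × 214 = 963 mol/s; O₂ fed = 963 × 1.348 = 1298 mol/s.
N₂ fed = 1298 × 79/21 = 4883 mol/s.
Fuel reacted = 0.718 × 214 → ξ = 153.7 mol/s.
Outlet (n = n₀ + ν ξ):
  C₃H₆: 214 − 1(153.7) = 60.35
  O₂: 1298 − 4.5(153.7) = 606.7
  N₂: 4883 (inert)
  CO₂: 0 + 3(153.7) = 461
  H₂O: 0 + 3(153.7) = 461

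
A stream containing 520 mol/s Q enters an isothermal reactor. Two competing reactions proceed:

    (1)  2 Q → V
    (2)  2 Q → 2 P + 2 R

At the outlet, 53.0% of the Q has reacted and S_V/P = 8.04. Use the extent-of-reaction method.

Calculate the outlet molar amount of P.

Conversion of Q: Q consumed = 0.53 × 520 = 275.6 mol/s = 2ξ₁ + 2ξ₂.
Selectivity: 1ξ₁ / (2ξ₂) = 8.04 → ξ₁ = 16.08 ξ₂.
Substitute: (2·16.08 + 2) ξ₂ = 275.6 → ξ₂ = 8.068 mol/s, ξ₁ = 129.7 mol/s.
Outlet amounts (n = n₀ + Σ ν·ξ):
  Q: 520 − 2(129.7) − 2(8.068) = 244.4
  V: 0 + 1(129.7) = 129.7
  P: 0 + 2(8.068) = 16.14
  R: 0 + 2(8.068) = 16.14

16.1 mol/s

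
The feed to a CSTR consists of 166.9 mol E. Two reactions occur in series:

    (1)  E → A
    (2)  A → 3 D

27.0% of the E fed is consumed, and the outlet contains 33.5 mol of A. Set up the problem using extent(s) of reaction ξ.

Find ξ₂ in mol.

ξ₂ = 11.6 mol

Conversion of E: E consumed = 1ξ₁ = 0.27 × 166.9 → ξ₁ = 45.06 mol.
A balance: n_A = 0 + 1ξ₁ − 1ξ₂ = 33.5 → ξ₂ = (1·45.06 − 33.5)/1 = 11.56 mol.
Outlet amounts (n = n₀ + Σ ν·ξ):
  E: 166.9 − 1(45.06) = 121.8
  A: 0 + 1(45.06) − 1(11.56) = 33.5
  D: 0 + 3(11.56) = 34.69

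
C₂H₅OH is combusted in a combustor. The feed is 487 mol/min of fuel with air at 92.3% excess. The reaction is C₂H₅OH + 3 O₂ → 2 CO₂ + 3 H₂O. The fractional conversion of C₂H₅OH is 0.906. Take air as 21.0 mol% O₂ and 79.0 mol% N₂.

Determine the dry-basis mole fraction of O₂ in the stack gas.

Stoichiometric O₂ = 3 × 487 = 1461 mol/min; O₂ fed = 1461 × 1.923 = 2810 mol/min.
N₂ fed = 2810 × 79/21 = 10570 mol/min.
Fuel reacted = 0.906 × 487 → ξ = 441.2 mol/min.
Outlet (n = n₀ + ν ξ):
  C₂H₅OH: 487 − 1(441.2) = 45.78
  O₂: 2810 − 3(441.2) = 1486
  N₂: 10570 (inert)
  CO₂: 0 + 2(441.2) = 882.4
  H₂O: 0 + 3(441.2) = 1324
Dry total = 12980 mol/min; y_O₂ (dry) = 1486 / 12980 = 0.1144.

0.114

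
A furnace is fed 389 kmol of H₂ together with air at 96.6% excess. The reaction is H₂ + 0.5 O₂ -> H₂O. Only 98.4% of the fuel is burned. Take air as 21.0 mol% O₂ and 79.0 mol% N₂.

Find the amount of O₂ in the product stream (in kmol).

191 kmol

Stoichiometric O₂ = 0.5 × 389 = 194.5 kmol; O₂ fed = 194.5 × 1.966 = 382.4 kmol.
N₂ fed = 382.4 × 79/21 = 1439 kmol.
Fuel reacted = 0.984 × 389 → ξ = 382.8 kmol.
Outlet (n = n₀ + ν ξ):
  H₂: 389 − 1(382.8) = 6.224
  O₂: 382.4 − 0.5(382.8) = 191
  N₂: 1439 (inert)
  H₂O: 0 + 1(382.8) = 382.8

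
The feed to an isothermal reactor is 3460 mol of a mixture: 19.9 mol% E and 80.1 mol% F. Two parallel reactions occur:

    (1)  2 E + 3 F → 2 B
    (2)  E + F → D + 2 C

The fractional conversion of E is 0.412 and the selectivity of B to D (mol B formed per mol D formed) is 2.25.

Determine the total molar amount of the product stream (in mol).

3250 mol

Conversion of E: E consumed = 0.412 × 688.5 = 283.7 mol = 2ξ₁ + 1ξ₂.
Selectivity: 2ξ₁ / (1ξ₂) = 2.25 → ξ₁ = 1.125 ξ₂.
Substitute: (2·1.125 + 1) ξ₂ = 283.7 → ξ₂ = 87.29 mol, ξ₁ = 98.2 mol.
Outlet amounts (n = n₀ + Σ ν·ξ):
  E: 688.5 − 2(98.2) − 1(87.29) = 404.9
  F: 2771 − 3(98.2) − 1(87.29) = 2390
  B: 0 + 2(98.2) = 196.4
  D: 0 + 1(87.29) = 87.29
  C: 0 + 2(87.29) = 174.6
Total out = 404.9 + 2390 + 196.4 + 87.29 + 174.6 = 3253 mol.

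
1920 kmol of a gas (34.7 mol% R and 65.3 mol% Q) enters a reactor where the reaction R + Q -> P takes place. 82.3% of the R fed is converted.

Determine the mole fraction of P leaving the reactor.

R reacted = 0.823 × 666.2 = 548.3 kmol; ν_R = −1, so ξ = 548.3/1 = 548.3 kmol.
Outlet amounts (n = n₀ + ν ξ):
  R: 666.2 − 1(548.3) = 117.9
  Q: 1254 − 1(548.3) = 705.4
  P: 0 + 1(548.3) = 548.3
Total out = 1372 kmol; y_P = 548.3 / 1372 = 0.3997.

0.4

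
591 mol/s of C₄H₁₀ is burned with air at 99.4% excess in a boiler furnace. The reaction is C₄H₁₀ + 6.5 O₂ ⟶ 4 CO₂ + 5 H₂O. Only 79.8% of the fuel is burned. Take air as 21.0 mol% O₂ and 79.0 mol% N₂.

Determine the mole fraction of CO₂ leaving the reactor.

Stoichiometric O₂ = 6.5 × 591 = 3842 mol/s; O₂ fed = 3842 × 1.994 = 7660 mol/s.
N₂ fed = 7660 × 79/21 = 28820 mol/s.
Fuel reacted = 0.798 × 591 → ξ = 471.6 mol/s.
Outlet (n = n₀ + ν ξ):
  C₄H₁₀: 591 − 1(471.6) = 119.4
  O₂: 7660 − 6.5(471.6) = 4594
  N₂: 28820 (inert)
  CO₂: 0 + 4(471.6) = 1886
  H₂O: 0 + 5(471.6) = 2358
Total out = 37770 mol/s; y_CO₂ = 1886 / 37770 = 0.04994.

0.0499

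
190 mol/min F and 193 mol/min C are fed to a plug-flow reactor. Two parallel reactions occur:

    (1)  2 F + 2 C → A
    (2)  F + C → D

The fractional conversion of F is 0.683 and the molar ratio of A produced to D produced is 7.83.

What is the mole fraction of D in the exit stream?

0.0405

Conversion of F: F consumed = 0.683 × 190 = 129.8 mol/min = 2ξ₁ + 1ξ₂.
Selectivity: 1ξ₁ / (1ξ₂) = 7.83 → ξ₁ = 7.83 ξ₂.
Substitute: (2·7.83 + 1) ξ₂ = 129.8 → ξ₂ = 7.789 mol/min, ξ₁ = 60.99 mol/min.
Outlet amounts (n = n₀ + Σ ν·ξ):
  F: 190 − 2(60.99) − 1(7.789) = 60.23
  C: 193 − 2(60.99) − 1(7.789) = 63.23
  A: 0 + 1(60.99) = 60.99
  D: 0 + 1(7.789) = 7.789
Total out = 192.2 mol/min; y_D = 7.789 / 192.2 = 0.04052.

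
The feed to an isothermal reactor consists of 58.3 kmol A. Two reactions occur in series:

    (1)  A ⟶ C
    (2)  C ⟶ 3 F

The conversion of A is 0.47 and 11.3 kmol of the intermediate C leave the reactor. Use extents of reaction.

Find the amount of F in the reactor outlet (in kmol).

48.3 kmol

Conversion of A: A consumed = 1ξ₁ = 0.47 × 58.3 → ξ₁ = 27.4 kmol.
C balance: n_C = 0 + 1ξ₁ − 1ξ₂ = 11.3 → ξ₂ = (1·27.4 − 11.3)/1 = 16.1 kmol.
Outlet amounts (n = n₀ + Σ ν·ξ):
  A: 58.3 − 1(27.4) = 30.9
  C: 0 + 1(27.4) − 1(16.1) = 11.3
  F: 0 + 3(16.1) = 48.3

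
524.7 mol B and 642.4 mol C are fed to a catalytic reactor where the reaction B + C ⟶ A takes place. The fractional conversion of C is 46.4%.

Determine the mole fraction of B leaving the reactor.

C reacted = 0.464 × 642.4 = 298.1 mol; ν_C = −1, so ξ = 298.1/1 = 298.1 mol.
Outlet amounts (n = n₀ + ν ξ):
  B: 524.7 − 1(298.1) = 226.6
  C: 642.4 − 1(298.1) = 344.3
  A: 0 + 1(298.1) = 298.1
Total out = 869 mol; y_B = 226.6 / 869 = 0.2608.

0.261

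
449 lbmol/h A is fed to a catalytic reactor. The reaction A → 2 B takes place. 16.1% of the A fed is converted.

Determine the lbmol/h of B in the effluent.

145 lbmol/h

A reacted = 0.161 × 449 = 72.29 lbmol/h; ν_A = −1, so ξ = 72.29/1 = 72.29 lbmol/h.
Outlet amounts (n = n₀ + ν ξ):
  A: 449 − 1(72.29) = 376.7
  B: 0 + 2(72.29) = 144.6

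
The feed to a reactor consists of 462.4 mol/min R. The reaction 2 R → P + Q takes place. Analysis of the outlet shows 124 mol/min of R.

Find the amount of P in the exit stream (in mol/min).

169 mol/min

For R: n = n₀ − 2ξ → 124 = 462.4 − 2ξ, giving ξ = 169.2 mol/min.
Outlet amounts (n = n₀ + ν ξ):
  R: 462.4 − 2(169.2) = 124
  P: 0 + 1(169.2) = 169.2
  Q: 0 + 1(169.2) = 169.2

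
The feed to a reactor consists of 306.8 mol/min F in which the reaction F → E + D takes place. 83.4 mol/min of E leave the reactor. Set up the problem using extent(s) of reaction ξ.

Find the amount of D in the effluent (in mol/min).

83.4 mol/min

For E: n = n₀ + 1ξ → 83.4 = 0 + 1ξ, giving ξ = 83.4 mol/min.
Outlet amounts (n = n₀ + ν ξ):
  F: 306.8 − 1(83.4) = 223.4
  E: 0 + 1(83.4) = 83.4
  D: 0 + 1(83.4) = 83.4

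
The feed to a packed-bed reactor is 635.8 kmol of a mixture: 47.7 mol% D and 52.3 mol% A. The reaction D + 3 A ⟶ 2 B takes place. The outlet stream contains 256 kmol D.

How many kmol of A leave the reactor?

For D: n = n₀ − 1ξ → 256 = 303.3 − 1ξ, giving ξ = 47.28 kmol.
Outlet amounts (n = n₀ + ν ξ):
  D: 303.3 − 1(47.28) = 256
  A: 332.5 − 3(47.28) = 190.7
  B: 0 + 2(47.28) = 94.55

191 kmol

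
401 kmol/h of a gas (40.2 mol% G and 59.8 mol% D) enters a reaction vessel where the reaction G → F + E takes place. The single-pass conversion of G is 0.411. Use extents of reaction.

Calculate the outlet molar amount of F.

G reacted = 0.411 × 161.2 = 66.25 kmol/h; ν_G = −1, so ξ = 66.25/1 = 66.25 kmol/h.
Outlet amounts (n = n₀ + ν ξ):
  G: 161.2 − 1(66.25) = 94.95
  F: 0 + 1(66.25) = 66.25
  E: 0 + 1(66.25) = 66.25
  D: 239.8 (inert)

66.3 kmol/h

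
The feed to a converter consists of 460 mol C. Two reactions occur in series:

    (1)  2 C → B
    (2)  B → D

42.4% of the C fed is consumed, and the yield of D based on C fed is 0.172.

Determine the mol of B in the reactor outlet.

Conversion of C: C consumed = 2ξ₁ = 0.424 × 460 → ξ₁ = 97.52 mol.
Yield of D: 1ξ₂ / 460 = 0.172 → ξ₂ = 79.12 mol.
Outlet amounts (n = n₀ + Σ ν·ξ):
  C: 460 − 2(97.52) = 265
  B: 0 + 1(97.52) − 1(79.12) = 18.4
  D: 0 + 1(79.12) = 79.12

18.4 mol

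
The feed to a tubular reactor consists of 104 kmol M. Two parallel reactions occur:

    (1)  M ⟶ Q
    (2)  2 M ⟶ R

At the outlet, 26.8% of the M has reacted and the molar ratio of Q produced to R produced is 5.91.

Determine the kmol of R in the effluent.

3.52 kmol

Conversion of M: M consumed = 0.268 × 104 = 27.87 kmol = 1ξ₁ + 2ξ₂.
Selectivity: 1ξ₁ / (1ξ₂) = 5.91 → ξ₁ = 5.91 ξ₂.
Substitute: (1·5.91 + 2) ξ₂ = 27.87 → ξ₂ = 3.524 kmol, ξ₁ = 20.82 kmol.
Outlet amounts (n = n₀ + Σ ν·ξ):
  M: 104 − 1(20.82) − 2(3.524) = 76.13
  Q: 0 + 1(20.82) = 20.82
  R: 0 + 1(3.524) = 3.524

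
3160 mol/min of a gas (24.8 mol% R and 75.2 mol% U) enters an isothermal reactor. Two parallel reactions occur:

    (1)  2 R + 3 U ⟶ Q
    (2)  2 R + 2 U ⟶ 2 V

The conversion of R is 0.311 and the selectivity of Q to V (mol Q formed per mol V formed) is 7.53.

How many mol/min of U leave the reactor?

2020 mol/min

Conversion of R: R consumed = 0.311 × 783.7 = 243.7 mol/min = 2ξ₁ + 2ξ₂.
Selectivity: 1ξ₁ / (2ξ₂) = 7.53 → ξ₁ = 15.06 ξ₂.
Substitute: (2·15.06 + 2) ξ₂ = 243.7 → ξ₂ = 7.588 mol/min, ξ₁ = 114.3 mol/min.
Outlet amounts (n = n₀ + Σ ν·ξ):
  R: 783.7 − 2(114.3) − 2(7.588) = 540
  U: 2376 − 3(114.3) − 2(7.588) = 2018
  Q: 0 + 1(114.3) = 114.3
  V: 0 + 2(7.588) = 15.18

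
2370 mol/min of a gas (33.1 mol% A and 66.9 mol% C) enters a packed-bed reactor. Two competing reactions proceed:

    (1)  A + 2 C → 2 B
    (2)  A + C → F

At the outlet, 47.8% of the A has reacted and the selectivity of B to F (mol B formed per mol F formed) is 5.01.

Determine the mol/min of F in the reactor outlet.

Conversion of A: A consumed = 0.478 × 784.5 = 375 mol/min = 1ξ₁ + 1ξ₂.
Selectivity: 2ξ₁ / (1ξ₂) = 5.01 → ξ₁ = 2.505 ξ₂.
Substitute: (1·2.505 + 1) ξ₂ = 375 → ξ₂ = 107 mol/min, ξ₁ = 268 mol/min.
Outlet amounts (n = n₀ + Σ ν·ξ):
  A: 784.5 − 1(268) − 1(107) = 409.5
  C: 1586 − 2(268) − 1(107) = 942.6
  B: 0 + 2(268) = 536
  F: 0 + 1(107) = 107

107 mol/min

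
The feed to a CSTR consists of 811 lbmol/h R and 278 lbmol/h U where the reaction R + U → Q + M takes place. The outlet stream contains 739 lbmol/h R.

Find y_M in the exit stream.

0.0661

For R: n = n₀ − 1ξ → 739 = 811 − 1ξ, giving ξ = 72 lbmol/h.
Outlet amounts (n = n₀ + ν ξ):
  R: 811 − 1(72) = 739
  U: 278 − 1(72) = 206
  Q: 0 + 1(72) = 72
  M: 0 + 1(72) = 72
Total out = 1089 lbmol/h; y_M = 72 / 1089 = 0.06612.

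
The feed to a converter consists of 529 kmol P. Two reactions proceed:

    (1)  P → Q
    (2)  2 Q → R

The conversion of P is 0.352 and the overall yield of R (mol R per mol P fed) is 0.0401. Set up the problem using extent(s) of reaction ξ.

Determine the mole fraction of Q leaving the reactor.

0.283

Conversion of P: P consumed = 1ξ₁ = 0.352 × 529 → ξ₁ = 186.2 kmol.
Yield of R: 1ξ₂ / 529 = 0.0401 → ξ₂ = 21.21 kmol.
Outlet amounts (n = n₀ + Σ ν·ξ):
  P: 529 − 1(186.2) = 342.8
  Q: 0 + 1(186.2) − 2(21.21) = 143.8
  R: 0 + 1(21.21) = 21.21
Total out = 507.8 kmol; y_Q = 143.8 / 507.8 = 0.2832.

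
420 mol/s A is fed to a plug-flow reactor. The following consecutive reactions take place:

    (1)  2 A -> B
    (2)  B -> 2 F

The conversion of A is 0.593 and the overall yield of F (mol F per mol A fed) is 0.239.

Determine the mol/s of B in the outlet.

Conversion of A: A consumed = 2ξ₁ = 0.593 × 420 → ξ₁ = 124.5 mol/s.
Yield of F: 2ξ₂ / 420 = 0.239 → ξ₂ = 50.19 mol/s.
Outlet amounts (n = n₀ + Σ ν·ξ):
  A: 420 − 2(124.5) = 170.9
  B: 0 + 1(124.5) − 1(50.19) = 74.34
  F: 0 + 2(50.19) = 100.4

74.3 mol/s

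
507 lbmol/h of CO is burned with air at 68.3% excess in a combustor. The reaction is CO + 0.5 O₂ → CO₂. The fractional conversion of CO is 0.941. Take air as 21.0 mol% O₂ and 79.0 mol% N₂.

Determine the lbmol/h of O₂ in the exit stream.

Stoichiometric O₂ = 0.5 × 507 = 253.5 lbmol/h; O₂ fed = 253.5 × 1.683 = 426.6 lbmol/h.
N₂ fed = 426.6 × 79/21 = 1605 lbmol/h.
Fuel reacted = 0.941 × 507 → ξ = 477.1 lbmol/h.
Outlet (n = n₀ + ν ξ):
  CO: 507 − 1(477.1) = 29.91
  O₂: 426.6 − 0.5(477.1) = 188.1
  N₂: 1605 (inert)
  CO₂: 0 + 1(477.1) = 477.1

188 lbmol/h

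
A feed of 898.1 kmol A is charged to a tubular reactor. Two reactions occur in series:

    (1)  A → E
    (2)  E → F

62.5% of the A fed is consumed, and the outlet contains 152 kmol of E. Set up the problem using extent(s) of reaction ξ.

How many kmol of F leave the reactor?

Conversion of A: A consumed = 1ξ₁ = 0.625 × 898.1 → ξ₁ = 561.3 kmol.
E balance: n_E = 0 + 1ξ₁ − 1ξ₂ = 152 → ξ₂ = (1·561.3 − 152)/1 = 409.3 kmol.
Outlet amounts (n = n₀ + Σ ν·ξ):
  A: 898.1 − 1(561.3) = 336.8
  E: 0 + 1(561.3) − 1(409.3) = 152
  F: 0 + 1(409.3) = 409.3

409 kmol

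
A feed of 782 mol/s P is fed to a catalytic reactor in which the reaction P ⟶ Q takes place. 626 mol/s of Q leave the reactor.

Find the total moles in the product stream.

For Q: n = n₀ + 1ξ → 626 = 0 + 1ξ, giving ξ = 626 mol/s.
Outlet amounts (n = n₀ + ν ξ):
  P: 782 − 1(626) = 156
  Q: 0 + 1(626) = 626
Total out = 156 + 626 = 782 mol/s.

782 mol/s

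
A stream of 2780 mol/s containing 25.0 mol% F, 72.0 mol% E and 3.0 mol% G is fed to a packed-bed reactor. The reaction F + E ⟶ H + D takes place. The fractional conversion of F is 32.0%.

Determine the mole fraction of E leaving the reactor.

F reacted = 0.32 × 695 = 222.4 mol/s; ν_F = −1, so ξ = 222.4/1 = 222.4 mol/s.
Outlet amounts (n = n₀ + ν ξ):
  F: 695 − 1(222.4) = 472.6
  E: 2002 − 1(222.4) = 1779
  H: 0 + 1(222.4) = 222.4
  D: 0 + 1(222.4) = 222.4
  G: 83.4 (inert)
Total out = 2780 mol/s; y_E = 1779 / 2780 = 0.64.

0.64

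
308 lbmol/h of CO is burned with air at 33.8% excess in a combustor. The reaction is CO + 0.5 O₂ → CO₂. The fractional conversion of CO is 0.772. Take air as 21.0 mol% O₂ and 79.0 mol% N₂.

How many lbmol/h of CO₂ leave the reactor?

238 lbmol/h

Stoichiometric O₂ = 0.5 × 308 = 154 lbmol/h; O₂ fed = 154 × 1.338 = 206.1 lbmol/h.
N₂ fed = 206.1 × 79/21 = 775.1 lbmol/h.
Fuel reacted = 0.772 × 308 → ξ = 237.8 lbmol/h.
Outlet (n = n₀ + ν ξ):
  CO: 308 − 1(237.8) = 70.22
  O₂: 206.1 − 0.5(237.8) = 87.16
  N₂: 775.1 (inert)
  CO₂: 0 + 1(237.8) = 237.8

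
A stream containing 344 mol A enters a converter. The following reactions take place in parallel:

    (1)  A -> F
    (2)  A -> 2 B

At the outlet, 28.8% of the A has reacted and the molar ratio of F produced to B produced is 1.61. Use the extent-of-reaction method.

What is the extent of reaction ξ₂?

ξ₂ = 23.5 mol

Conversion of A: A consumed = 0.288 × 344 = 99.07 mol = 1ξ₁ + 1ξ₂.
Selectivity: 1ξ₁ / (2ξ₂) = 1.61 → ξ₁ = 3.22 ξ₂.
Substitute: (1·3.22 + 1) ξ₂ = 99.07 → ξ₂ = 23.48 mol, ξ₁ = 75.6 mol.
Outlet amounts (n = n₀ + Σ ν·ξ):
  A: 344 − 1(75.6) − 1(23.48) = 244.9
  F: 0 + 1(75.6) = 75.6
  B: 0 + 2(23.48) = 46.95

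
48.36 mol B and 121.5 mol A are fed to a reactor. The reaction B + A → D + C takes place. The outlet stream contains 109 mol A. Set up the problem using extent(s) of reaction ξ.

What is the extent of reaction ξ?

ξ = 12.5 mol

For A: n = n₀ − 1ξ → 109 = 121.5 − 1ξ, giving ξ = 12.5 mol.
Outlet amounts (n = n₀ + ν ξ):
  B: 48.36 − 1(12.5) = 35.86
  A: 121.5 − 1(12.5) = 109
  D: 0 + 1(12.5) = 12.5
  C: 0 + 1(12.5) = 12.5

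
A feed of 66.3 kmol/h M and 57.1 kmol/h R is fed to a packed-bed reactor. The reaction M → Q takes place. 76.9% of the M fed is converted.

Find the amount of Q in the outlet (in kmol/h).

M reacted = 0.769 × 66.3 = 50.98 kmol/h; ν_M = −1, so ξ = 50.98/1 = 50.98 kmol/h.
Outlet amounts (n = n₀ + ν ξ):
  M: 66.3 − 1(50.98) = 15.32
  Q: 0 + 1(50.98) = 50.98
  R: 57.1 (inert)

51 kmol/h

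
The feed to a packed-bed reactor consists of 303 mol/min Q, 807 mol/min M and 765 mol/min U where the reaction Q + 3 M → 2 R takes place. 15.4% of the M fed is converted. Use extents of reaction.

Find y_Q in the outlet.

M reacted = 0.154 × 807 = 124.3 mol/min; ν_M = −3, so ξ = 124.3/3 = 41.43 mol/min.
Outlet amounts (n = n₀ + ν ξ):
  Q: 303 − 1(41.43) = 261.6
  M: 807 − 3(41.43) = 682.7
  R: 0 + 2(41.43) = 82.85
  U: 765 (inert)
Total out = 1792 mol/min; y_Q = 261.6 / 1792 = 0.146.

0.146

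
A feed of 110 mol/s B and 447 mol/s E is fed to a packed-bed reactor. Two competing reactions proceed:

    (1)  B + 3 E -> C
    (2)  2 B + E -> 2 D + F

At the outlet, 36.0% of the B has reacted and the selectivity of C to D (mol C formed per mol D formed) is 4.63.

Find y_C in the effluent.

0.0709

Conversion of B: B consumed = 0.36 × 110 = 39.6 mol/s = 1ξ₁ + 2ξ₂.
Selectivity: 1ξ₁ / (2ξ₂) = 4.63 → ξ₁ = 9.26 ξ₂.
Substitute: (1·9.26 + 2) ξ₂ = 39.6 → ξ₂ = 3.517 mol/s, ξ₁ = 32.57 mol/s.
Outlet amounts (n = n₀ + Σ ν·ξ):
  B: 110 − 1(32.57) − 2(3.517) = 70.4
  E: 447 − 3(32.57) − 1(3.517) = 345.8
  C: 0 + 1(32.57) = 32.57
  D: 0 + 2(3.517) = 7.034
  F: 0 + 1(3.517) = 3.517
Total out = 459.3 mol/s; y_C = 32.57 / 459.3 = 0.0709.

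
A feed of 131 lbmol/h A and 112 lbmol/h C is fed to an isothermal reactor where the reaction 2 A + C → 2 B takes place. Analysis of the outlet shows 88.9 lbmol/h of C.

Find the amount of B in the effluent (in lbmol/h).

For C: n = n₀ − 1ξ → 88.9 = 112 − 1ξ, giving ξ = 23.1 lbmol/h.
Outlet amounts (n = n₀ + ν ξ):
  A: 131 − 2(23.1) = 84.8
  C: 112 − 1(23.1) = 88.9
  B: 0 + 2(23.1) = 46.2

46.2 lbmol/h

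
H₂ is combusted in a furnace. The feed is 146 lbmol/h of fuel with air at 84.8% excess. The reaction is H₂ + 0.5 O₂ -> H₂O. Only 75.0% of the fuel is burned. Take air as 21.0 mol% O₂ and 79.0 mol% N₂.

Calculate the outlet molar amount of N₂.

Stoichiometric O₂ = 0.5 × 146 = 73 lbmol/h; O₂ fed = 73 × 1.848 = 134.9 lbmol/h.
N₂ fed = 134.9 × 79/21 = 507.5 lbmol/h.
Fuel reacted = 0.75 × 146 → ξ = 109.5 lbmol/h.
Outlet (n = n₀ + ν ξ):
  H₂: 146 − 1(109.5) = 36.5
  O₂: 134.9 − 0.5(109.5) = 80.15
  N₂: 507.5 (inert)
  H₂O: 0 + 1(109.5) = 109.5

507 lbmol/h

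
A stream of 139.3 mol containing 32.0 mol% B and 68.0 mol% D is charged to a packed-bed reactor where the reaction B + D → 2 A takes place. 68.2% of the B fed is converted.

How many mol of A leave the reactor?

60.8 mol

B reacted = 0.682 × 44.58 = 30.4 mol; ν_B = −1, so ξ = 30.4/1 = 30.4 mol.
Outlet amounts (n = n₀ + ν ξ):
  B: 44.58 − 1(30.4) = 14.18
  D: 94.72 − 1(30.4) = 64.32
  A: 0 + 2(30.4) = 60.8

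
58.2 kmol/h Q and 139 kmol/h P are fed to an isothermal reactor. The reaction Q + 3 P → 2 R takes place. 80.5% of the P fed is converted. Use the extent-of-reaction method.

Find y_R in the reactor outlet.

0.608

P reacted = 0.805 × 139 = 111.9 kmol/h; ν_P = −3, so ξ = 111.9/3 = 37.3 kmol/h.
Outlet amounts (n = n₀ + ν ξ):
  Q: 58.2 − 1(37.3) = 20.9
  P: 139 − 3(37.3) = 27.1
  R: 0 + 2(37.3) = 74.6
Total out = 122.6 kmol/h; y_R = 74.6 / 122.6 = 0.6084.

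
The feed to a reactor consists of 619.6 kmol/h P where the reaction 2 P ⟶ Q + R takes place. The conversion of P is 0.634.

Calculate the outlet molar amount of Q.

196 kmol/h

P reacted = 0.634 × 619.6 = 392.8 kmol/h; ν_P = −2, so ξ = 392.8/2 = 196.4 kmol/h.
Outlet amounts (n = n₀ + ν ξ):
  P: 619.6 − 2(196.4) = 226.8
  Q: 0 + 1(196.4) = 196.4
  R: 0 + 1(196.4) = 196.4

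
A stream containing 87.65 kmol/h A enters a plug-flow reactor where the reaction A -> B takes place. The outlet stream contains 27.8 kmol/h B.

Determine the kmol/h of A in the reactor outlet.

For B: n = n₀ + 1ξ → 27.8 = 0 + 1ξ, giving ξ = 27.8 kmol/h.
Outlet amounts (n = n₀ + ν ξ):
  A: 87.65 − 1(27.8) = 59.85
  B: 0 + 1(27.8) = 27.8

59.9 kmol/h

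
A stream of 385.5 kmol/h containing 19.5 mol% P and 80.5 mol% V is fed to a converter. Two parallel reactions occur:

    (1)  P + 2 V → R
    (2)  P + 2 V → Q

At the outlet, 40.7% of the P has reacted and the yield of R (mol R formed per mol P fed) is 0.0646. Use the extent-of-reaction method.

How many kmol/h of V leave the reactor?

Yield of R: 1ξ₁ / 75.17 = 0.0646 → ξ₁ = 4.856 kmol/h.
Conversion of P: 1ξ₁ + 1ξ₂ = 0.407 × 75.17 = 30.6 → ξ₂ = 25.74 kmol/h.
Outlet amounts (n = n₀ + Σ ν·ξ):
  P: 75.17 − 1(4.856) − 1(25.74) = 44.58
  V: 310.3 − 2(4.856) − 2(25.74) = 249.1
  R: 0 + 1(4.856) = 4.856
  Q: 0 + 1(25.74) = 25.74

249 kmol/h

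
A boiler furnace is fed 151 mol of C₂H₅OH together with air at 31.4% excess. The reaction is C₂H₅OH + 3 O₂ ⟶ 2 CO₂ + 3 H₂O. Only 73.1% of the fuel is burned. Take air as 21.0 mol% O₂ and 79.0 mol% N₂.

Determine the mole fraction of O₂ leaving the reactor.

0.0853

Stoichiometric O₂ = 3 × 151 = 453 mol; O₂ fed = 453 × 1.314 = 595.2 mol.
N₂ fed = 595.2 × 79/21 = 2239 mol.
Fuel reacted = 0.731 × 151 → ξ = 110.4 mol.
Outlet (n = n₀ + ν ξ):
  C₂H₅OH: 151 − 1(110.4) = 40.62
  O₂: 595.2 − 3(110.4) = 264.1
  N₂: 2239 (inert)
  CO₂: 0 + 2(110.4) = 220.8
  H₂O: 0 + 3(110.4) = 331.1
Total out = 3096 mol; y_O₂ = 264.1 / 3096 = 0.08531.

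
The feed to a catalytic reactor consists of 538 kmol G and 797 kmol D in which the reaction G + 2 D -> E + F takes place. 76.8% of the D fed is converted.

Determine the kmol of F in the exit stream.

D reacted = 0.768 × 797 = 612.1 kmol; ν_D = −2, so ξ = 612.1/2 = 306 kmol.
Outlet amounts (n = n₀ + ν ξ):
  G: 538 − 1(306) = 232
  D: 797 − 2(306) = 184.9
  E: 0 + 1(306) = 306
  F: 0 + 1(306) = 306

306 kmol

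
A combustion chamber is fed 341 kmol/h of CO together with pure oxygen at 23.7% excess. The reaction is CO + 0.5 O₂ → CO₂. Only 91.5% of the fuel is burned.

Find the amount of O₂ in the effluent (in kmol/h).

54.9 kmol/h

Stoichiometric O₂ = 0.5 × 341 = 170.5 kmol/h; O₂ fed = 170.5 × 1.237 = 210.9 kmol/h.
Fuel reacted = 0.915 × 341 → ξ = 312 kmol/h.
Outlet (n = n₀ + ν ξ):
  CO: 341 − 1(312) = 28.99
  O₂: 210.9 − 0.5(312) = 54.9
  CO₂: 0 + 1(312) = 312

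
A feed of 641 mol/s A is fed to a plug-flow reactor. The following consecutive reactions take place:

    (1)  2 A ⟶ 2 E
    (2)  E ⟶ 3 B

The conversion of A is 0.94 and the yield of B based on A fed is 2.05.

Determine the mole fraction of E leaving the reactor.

Conversion of A: A consumed = 2ξ₁ = 0.94 × 641 → ξ₁ = 301.3 mol/s.
Yield of B: 3ξ₂ / 641 = 2.05 → ξ₂ = 438 mol/s.
Outlet amounts (n = n₀ + Σ ν·ξ):
  A: 641 − 2(301.3) = 38.46
  E: 0 + 2(301.3) − 1(438) = 164.5
  B: 0 + 3(438) = 1314
Total out = 1517 mol/s; y_E = 164.5 / 1517 = 0.1085.

0.108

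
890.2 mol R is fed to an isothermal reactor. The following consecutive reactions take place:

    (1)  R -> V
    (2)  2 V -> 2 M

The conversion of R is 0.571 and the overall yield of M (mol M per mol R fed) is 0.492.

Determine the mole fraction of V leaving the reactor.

Conversion of R: R consumed = 1ξ₁ = 0.571 × 890.2 → ξ₁ = 508.3 mol.
Yield of M: 2ξ₂ / 890.2 = 0.492 → ξ₂ = 219 mol.
Outlet amounts (n = n₀ + Σ ν·ξ):
  R: 890.2 − 1(508.3) = 381.9
  V: 0 + 1(508.3) − 2(219) = 70.33
  M: 0 + 2(219) = 438
Total out = 890.2 mol; y_V = 70.33 / 890.2 = 0.079.

0.079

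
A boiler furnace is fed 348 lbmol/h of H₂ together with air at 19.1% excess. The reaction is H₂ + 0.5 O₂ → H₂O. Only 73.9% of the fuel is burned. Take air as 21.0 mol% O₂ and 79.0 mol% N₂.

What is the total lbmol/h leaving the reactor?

Stoichiometric O₂ = 0.5 × 348 = 174 lbmol/h; O₂ fed = 174 × 1.191 = 207.2 lbmol/h.
N₂ fed = 207.2 × 79/21 = 779.6 lbmol/h.
Fuel reacted = 0.739 × 348 → ξ = 257.2 lbmol/h.
Outlet (n = n₀ + ν ξ):
  H₂: 348 − 1(257.2) = 90.83
  O₂: 207.2 − 0.5(257.2) = 78.65
  N₂: 779.6 (inert)
  H₂O: 0 + 1(257.2) = 257.2
Total out = 90.83 + 78.65 + 779.6 + 257.2 = 1206 lbmol/h.

1210 lbmol/h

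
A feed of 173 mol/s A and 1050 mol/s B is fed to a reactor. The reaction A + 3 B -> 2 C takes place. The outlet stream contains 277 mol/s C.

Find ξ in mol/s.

For C: n = n₀ + 2ξ → 277 = 0 + 2ξ, giving ξ = 138.5 mol/s.
Outlet amounts (n = n₀ + ν ξ):
  A: 173 − 1(138.5) = 34.5
  B: 1050 − 3(138.5) = 634.5
  C: 0 + 2(138.5) = 277

ξ = 138 mol/s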